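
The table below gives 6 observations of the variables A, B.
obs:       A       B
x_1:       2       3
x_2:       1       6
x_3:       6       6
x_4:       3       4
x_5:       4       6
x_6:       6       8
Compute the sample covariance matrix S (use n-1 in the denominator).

Step 1 — column means:
  mean(A) = (2 + 1 + 6 + 3 + 4 + 6) / 6 = 22/6 = 3.6667
  mean(B) = (3 + 6 + 6 + 4 + 6 + 8) / 6 = 33/6 = 5.5

Step 2 — sample covariance S[i,j] = (1/(n-1)) · Σ_k (x_{k,i} - mean_i) · (x_{k,j} - mean_j), with n-1 = 5.
  S[A,A] = ((-1.6667)·(-1.6667) + (-2.6667)·(-2.6667) + (2.3333)·(2.3333) + (-0.6667)·(-0.6667) + (0.3333)·(0.3333) + (2.3333)·(2.3333)) / 5 = 21.3333/5 = 4.2667
  S[A,B] = ((-1.6667)·(-2.5) + (-2.6667)·(0.5) + (2.3333)·(0.5) + (-0.6667)·(-1.5) + (0.3333)·(0.5) + (2.3333)·(2.5)) / 5 = 11/5 = 2.2
  S[B,B] = ((-2.5)·(-2.5) + (0.5)·(0.5) + (0.5)·(0.5) + (-1.5)·(-1.5) + (0.5)·(0.5) + (2.5)·(2.5)) / 5 = 15.5/5 = 3.1

S is symmetric (S[j,i] = S[i,j]). Assembling:

S = [[4.2667, 2.2],
 [2.2, 3.1]]


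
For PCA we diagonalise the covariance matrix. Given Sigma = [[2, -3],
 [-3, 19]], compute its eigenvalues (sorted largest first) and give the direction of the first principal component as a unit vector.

Step 1 — characteristic polynomial of 2×2 Sigma:
  det(Sigma - λI) = λ² - trace · λ + det = 0.
  trace = 2 + 19 = 21, det = 2·19 - (-3)² = 29.
Step 2 — discriminant:
  Δ = trace² - 4·det = 441 - 116 = 325.
Step 3 — eigenvalues:
  λ = (trace ± √Δ)/2 = (21 ± 18.0278)/2,
  λ_1 = 19.5139,  λ_2 = 1.4861.

Step 4 — unit eigenvector for λ_1: solve (Sigma - λ_1 I)v = 0. First row:
  (2 - 19.5139)·v_x + (-3)·v_y = 0, i.e. (-17.5139)·v_x + (-3)·v_y = 0,
  so v ∝ (b, λ_1 - a) = (-3, 17.5139); multiply by -1 so the first entry is positive: u = (3, -17.5139).
  ||u|| = √((3)² + (-17.5139)²) = √(315.7359) ≈ 17.769,
  v_1 = u/||u|| ≈ (0.1688, -0.9856) (||v_1|| = 1).

λ_1 = 19.5139,  λ_2 = 1.4861;  v_1 ≈ (0.1688, -0.9856)


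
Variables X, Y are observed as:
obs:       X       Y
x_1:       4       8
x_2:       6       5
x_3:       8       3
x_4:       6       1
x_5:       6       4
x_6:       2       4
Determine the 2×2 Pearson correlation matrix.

Step 1 — column means:
  mean(X) = (4 + 6 + 8 + 6 + 6 + 2) / 6 = 32/6 = 5.3333
  mean(Y) = (8 + 5 + 3 + 1 + 4 + 4) / 6 = 25/6 = 4.1667

Step 2 — sample variances and covariances s[i,j] = (1/(n-1)) · Σ_k (x_{k,i} - mean_i) · (x_{k,j} - mean_j), with n-1 = 5:
  s[X,X] = ((-1.3333)·(-1.3333) + (0.6667)·(0.6667) + (2.6667)·(2.6667) + (0.6667)·(0.6667) + (0.6667)·(0.6667) + (-3.3333)·(-3.3333)) / 5 = 21.3333/5 = 4.2667
  s[X,Y] = ((-1.3333)·(3.8333) + (0.6667)·(0.8333) + (2.6667)·(-1.1667) + (0.6667)·(-3.1667) + (0.6667)·(-0.1667) + (-3.3333)·(-0.1667)) / 5 = -9.3333/5 = -1.8667
  s[Y,Y] = ((3.8333)·(3.8333) + (0.8333)·(0.8333) + (-1.1667)·(-1.1667) + (-3.1667)·(-3.1667) + (-0.1667)·(-0.1667) + (-0.1667)·(-0.1667)) / 5 = 26.8333/5 = 5.3667
  Sample standard deviations s_i = √(s[i,i]):
  s(X) = √(4.2667) = 2.0656
  s(Y) = √(5.3667) = 2.3166

Step 3 — r_{ij} = s_{ij} / (s_i · s_j):
  r[X,X] = 1 (diagonal).
  r[X,Y] = -1.8667 / (2.0656 · 2.3166) = -1.8667 / 4.7852 = -0.3901
  r[Y,Y] = 1 (diagonal).

R is symmetric with unit diagonal. Assembling:

R = [[1, -0.3901],
 [-0.3901, 1]]


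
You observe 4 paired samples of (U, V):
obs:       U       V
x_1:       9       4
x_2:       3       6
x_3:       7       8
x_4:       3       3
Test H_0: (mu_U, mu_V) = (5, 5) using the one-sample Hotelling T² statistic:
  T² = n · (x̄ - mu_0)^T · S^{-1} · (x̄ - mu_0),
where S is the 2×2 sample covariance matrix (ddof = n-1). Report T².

Step 1 — sample mean vector:
  mean(U) = (9 + 3 + 7 + 3) / 4 = 22/4 = 5.5
  mean(V) = (4 + 6 + 8 + 3) / 4 = 21/4 = 5.25
  x̄ = (5.5, 5.25),  deviation x̄ - mu_0 = (5.5, 5.25) - (5, 5) = (0.5, 0.25).

Step 2 — sample covariance matrix, S[i,j] = (1/(n-1)) · Σ_k (x_{k,i} - mean_i) · (x_{k,j} - mean_j), divisor n-1 = 3:
  S[U,U] = ((3.5)·(3.5) + (-2.5)·(-2.5) + (1.5)·(1.5) + (-2.5)·(-2.5)) / 3 = 27/3 = 9
  S[U,V] = ((3.5)·(-1.25) + (-2.5)·(0.75) + (1.5)·(2.75) + (-2.5)·(-2.25)) / 3 = 3.5/3 = 1.1667
  S[V,V] = ((-1.25)·(-1.25) + (0.75)·(0.75) + (2.75)·(2.75) + (-2.25)·(-2.25)) / 3 = 14.75/3 = 4.9167
  S = [[9, 1.1667],
 [1.1667, 4.9167]].

Step 3 — invert S. det(S) = 9·4.9167 - (1.1667)² = 42.8889.
  S^{-1} = (1/det) · [[d, -b], [-b, a]] = [[0.1146, -0.0272],
 [-0.0272, 0.2098]].

Step 4 — quadratic form (x̄ - mu_0)^T · S^{-1} · (x̄ - mu_0):
  S^{-1} · (x̄ - mu_0) = (0.0505, 0.0389),
  (x̄ - mu_0)^T · [...] = (0.5)·(0.0505) + (0.25)·(0.0389) = 0.035.

Step 5 — scale by n: T² = 4 · 0.035 = 0.1399.

T² ≈ 0.1399


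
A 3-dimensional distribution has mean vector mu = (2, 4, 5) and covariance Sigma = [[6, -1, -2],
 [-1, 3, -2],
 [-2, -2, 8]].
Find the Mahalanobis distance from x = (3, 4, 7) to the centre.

Step 1 — centre the observation: (x - mu) = (1, 0, 2).

Step 2 — invert Sigma (cofactor / det for 3×3, or solve directly):
  Sigma^{-1} = [[0.2174, 0.1304, 0.087],
 [0.1304, 0.4783, 0.1522],
 [0.087, 0.1522, 0.1848]].

Step 3 — form the quadratic (x - mu)^T · Sigma^{-1} · (x - mu):
  Sigma^{-1} · (x - mu) = (0.3913, 0.4348, 0.4565).
  (x - mu)^T · [Sigma^{-1} · (x - mu)] = (1)·(0.3913) + (0)·(0.4348) + (2)·(0.4565) = 1.3043.

Step 4 — take square root: d = √(1.3043) ≈ 1.1421.

d(x, mu) = √(1.3043) ≈ 1.1421


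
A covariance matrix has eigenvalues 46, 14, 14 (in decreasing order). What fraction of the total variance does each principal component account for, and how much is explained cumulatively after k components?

Step 1 — total variance = trace(Sigma) = Σ λ_i = 46 + 14 + 14 = 74.

Step 2 — fraction explained by component i = λ_i / Σ λ:
  PC1: 46/74 = 0.6216
  PC2: 14/74 = 0.1892
  PC3: 14/74 = 0.1892

Step 3 — cumulative fraction after k components = (λ_1 + ... + λ_k) / Σ λ:
  k = 1: 46/74 = 0.6216
  k = 2: (46 + 14)/74 = 60/74 = 0.8108
  k = 3: (46 + 14 + 14)/74 = 74/74 = 1

Summary (fraction, with percent):

explained: PC1 0.6216 (62.16%), PC2 0.1892 (18.92%), PC3 0.1892 (18.92%);  cumulative: 0.6216, 0.8108, 1


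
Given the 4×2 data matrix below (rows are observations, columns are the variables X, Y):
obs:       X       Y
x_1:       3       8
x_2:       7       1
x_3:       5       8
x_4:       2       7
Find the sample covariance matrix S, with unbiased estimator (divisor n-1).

Step 1 — column means:
  mean(X) = (3 + 7 + 5 + 2) / 4 = 17/4 = 4.25
  mean(Y) = (8 + 1 + 8 + 7) / 4 = 24/4 = 6

Step 2 — sample covariance S[i,j] = (1/(n-1)) · Σ_k (x_{k,i} - mean_i) · (x_{k,j} - mean_j), with n-1 = 3.
  S[X,X] = ((-1.25)·(-1.25) + (2.75)·(2.75) + (0.75)·(0.75) + (-2.25)·(-2.25)) / 3 = 14.75/3 = 4.9167
  S[X,Y] = ((-1.25)·(2) + (2.75)·(-5) + (0.75)·(2) + (-2.25)·(1)) / 3 = -17/3 = -5.6667
  S[Y,Y] = ((2)·(2) + (-5)·(-5) + (2)·(2) + (1)·(1)) / 3 = 34/3 = 11.3333

S is symmetric (S[j,i] = S[i,j]). Assembling:

S = [[4.9167, -5.6667],
 [-5.6667, 11.3333]]


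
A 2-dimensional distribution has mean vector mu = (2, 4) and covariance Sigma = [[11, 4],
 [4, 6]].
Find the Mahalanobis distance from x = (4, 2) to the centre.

Step 1 — centre the observation: (x - mu) = (2, -2).

Step 2 — invert Sigma. det(Sigma) = 11·6 - (4)² = 50.
  Sigma^{-1} = (1/det) · [[d, -b], [-b, a]] = [[0.12, -0.08],
 [-0.08, 0.22]].

Step 3 — form the quadratic (x - mu)^T · Sigma^{-1} · (x - mu):
  Sigma^{-1} · (x - mu) = (0.4, -0.6).
  (x - mu)^T · [Sigma^{-1} · (x - mu)] = (2)·(0.4) + (-2)·(-0.6) = 2.

Step 4 — take square root: d = √(2) ≈ 1.4142.

d(x, mu) = √(2) ≈ 1.4142


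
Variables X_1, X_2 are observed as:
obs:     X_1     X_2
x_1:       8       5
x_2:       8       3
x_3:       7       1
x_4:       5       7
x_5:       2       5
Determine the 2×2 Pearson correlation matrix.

Step 1 — column means:
  mean(X_1) = (8 + 8 + 7 + 5 + 2) / 5 = 30/5 = 6
  mean(X_2) = (5 + 3 + 1 + 7 + 5) / 5 = 21/5 = 4.2

Step 2 — sample variances and covariances s[i,j] = (1/(n-1)) · Σ_k (x_{k,i} - mean_i) · (x_{k,j} - mean_j), with n-1 = 4:
  s[X_1,X_1] = ((2)·(2) + (2)·(2) + (1)·(1) + (-1)·(-1) + (-4)·(-4)) / 4 = 26/4 = 6.5
  s[X_1,X_2] = ((2)·(0.8) + (2)·(-1.2) + (1)·(-3.2) + (-1)·(2.8) + (-4)·(0.8)) / 4 = -10/4 = -2.5
  s[X_2,X_2] = ((0.8)·(0.8) + (-1.2)·(-1.2) + (-3.2)·(-3.2) + (2.8)·(2.8) + (0.8)·(0.8)) / 4 = 20.8/4 = 5.2
  Sample standard deviations s_i = √(s[i,i]):
  s(X_1) = √(6.5) = 2.5495
  s(X_2) = √(5.2) = 2.2804

Step 3 — r_{ij} = s_{ij} / (s_i · s_j):
  r[X_1,X_1] = 1 (diagonal).
  r[X_1,X_2] = -2.5 / (2.5495 · 2.2804) = -2.5 / 5.8138 = -0.43
  r[X_2,X_2] = 1 (diagonal).

R is symmetric with unit diagonal. Assembling:

R = [[1, -0.43],
 [-0.43, 1]]


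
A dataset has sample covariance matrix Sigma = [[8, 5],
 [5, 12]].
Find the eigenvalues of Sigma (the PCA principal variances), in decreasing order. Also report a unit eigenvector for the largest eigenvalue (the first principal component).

Step 1 — characteristic polynomial of 2×2 Sigma:
  det(Sigma - λI) = λ² - trace · λ + det = 0.
  trace = 8 + 12 = 20, det = 8·12 - (5)² = 71.
Step 2 — discriminant:
  Δ = trace² - 4·det = 400 - 284 = 116.
Step 3 — eigenvalues:
  λ = (trace ± √Δ)/2 = (20 ± 10.7703)/2,
  λ_1 = 15.3852,  λ_2 = 4.6148.

Step 4 — unit eigenvector for λ_1: solve (Sigma - λ_1 I)v = 0. First row:
  (8 - 15.3852)·v_x + (5)·v_y = 0, i.e. (-7.3852)·v_x + (5)·v_y = 0,
  so v ∝ (b, λ_1 - a) = (5, 7.3852) = u.
  ||u|| = √((5)² + (7.3852)²) = √(79.5407) ≈ 8.9186,
  v_1 = u/||u|| ≈ (0.5606, 0.8281) (||v_1|| = 1).

λ_1 = 15.3852,  λ_2 = 4.6148;  v_1 ≈ (0.5606, 0.8281)


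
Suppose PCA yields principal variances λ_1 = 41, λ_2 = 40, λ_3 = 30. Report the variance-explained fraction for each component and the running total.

Step 1 — total variance = trace(Sigma) = Σ λ_i = 41 + 40 + 30 = 111.

Step 2 — fraction explained by component i = λ_i / Σ λ:
  PC1: 41/111 = 0.3694
  PC2: 40/111 = 0.3604
  PC3: 30/111 = 0.2703

Step 3 — cumulative fraction after k components = (λ_1 + ... + λ_k) / Σ λ:
  k = 1: 41/111 = 0.3694
  k = 2: (41 + 40)/111 = 81/111 = 0.7297
  k = 3: (41 + 40 + 30)/111 = 111/111 = 1

Summary (fraction, with percent):

explained: PC1 0.3694 (36.94%), PC2 0.3604 (36.04%), PC3 0.2703 (27.03%);  cumulative: 0.3694, 0.7297, 1


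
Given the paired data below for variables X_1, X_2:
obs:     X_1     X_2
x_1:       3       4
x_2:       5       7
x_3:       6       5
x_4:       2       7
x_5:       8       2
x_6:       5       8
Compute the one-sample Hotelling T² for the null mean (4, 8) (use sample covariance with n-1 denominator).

Step 1 — sample mean vector:
  mean(X_1) = (3 + 5 + 6 + 2 + 8 + 5) / 6 = 29/6 = 4.8333
  mean(X_2) = (4 + 7 + 5 + 7 + 2 + 8) / 6 = 33/6 = 5.5
  x̄ = (4.8333, 5.5),  deviation x̄ - mu_0 = (4.8333, 5.5) - (4, 8) = (0.8333, -2.5).

Step 2 — sample covariance matrix, S[i,j] = (1/(n-1)) · Σ_k (x_{k,i} - mean_i) · (x_{k,j} - mean_j), divisor n-1 = 5:
  S[X_1,X_1] = ((-1.8333)·(-1.8333) + (0.1667)·(0.1667) + (1.1667)·(1.1667) + (-2.8333)·(-2.8333) + (3.1667)·(3.1667) + (0.1667)·(0.1667)) / 5 = 22.8333/5 = 4.5667
  S[X_1,X_2] = ((-1.8333)·(-1.5) + (0.1667)·(1.5) + (1.1667)·(-0.5) + (-2.8333)·(1.5) + (3.1667)·(-3.5) + (0.1667)·(2.5)) / 5 = -12.5/5 = -2.5
  S[X_2,X_2] = ((-1.5)·(-1.5) + (1.5)·(1.5) + (-0.5)·(-0.5) + (1.5)·(1.5) + (-3.5)·(-3.5) + (2.5)·(2.5)) / 5 = 25.5/5 = 5.1
  S = [[4.5667, -2.5],
 [-2.5, 5.1]].

Step 3 — invert S. det(S) = 4.5667·5.1 - (-2.5)² = 17.04.
  S^{-1} = (1/det) · [[d, -b], [-b, a]] = [[0.2993, 0.1467],
 [0.1467, 0.268]].

Step 4 — quadratic form (x̄ - mu_0)^T · S^{-1} · (x̄ - mu_0):
  S^{-1} · (x̄ - mu_0) = (-0.1174, -0.5477),
  (x̄ - mu_0)^T · [...] = (0.8333)·(-0.1174) + (-2.5)·(-0.5477) = 1.2715.

Step 5 — scale by n: T² = 6 · 1.2715 = 7.6291.

T² ≈ 7.6291


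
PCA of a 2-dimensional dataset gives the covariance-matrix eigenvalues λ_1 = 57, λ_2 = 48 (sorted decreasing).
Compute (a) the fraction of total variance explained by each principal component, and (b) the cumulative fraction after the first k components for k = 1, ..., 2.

Step 1 — total variance = trace(Sigma) = Σ λ_i = 57 + 48 = 105.

Step 2 — fraction explained by component i = λ_i / Σ λ:
  PC1: 57/105 = 0.5429
  PC2: 48/105 = 0.4571

Step 3 — cumulative fraction after k components = (λ_1 + ... + λ_k) / Σ λ:
  k = 1: 57/105 = 0.5429
  k = 2: (57 + 48)/105 = 105/105 = 1

Summary (fraction, with percent):

explained: PC1 0.5429 (54.29%), PC2 0.4571 (45.71%);  cumulative: 0.5429, 1


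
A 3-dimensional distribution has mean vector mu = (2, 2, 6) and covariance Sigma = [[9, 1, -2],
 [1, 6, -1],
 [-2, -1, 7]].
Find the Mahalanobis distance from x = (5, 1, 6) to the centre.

Step 1 — centre the observation: (x - mu) = (3, -1, 0).

Step 2 — invert Sigma (cofactor / det for 3×3, or solve directly):
  Sigma^{-1} = [[0.1199, -0.0146, 0.0322],
 [-0.0146, 0.1725, 0.0205],
 [0.0322, 0.0205, 0.155]].

Step 3 — form the quadratic (x - mu)^T · Sigma^{-1} · (x - mu):
  Sigma^{-1} · (x - mu) = (0.3743, -0.2164, 0.076).
  (x - mu)^T · [Sigma^{-1} · (x - mu)] = (3)·(0.3743) + (-1)·(-0.2164) + (0)·(0.076) = 1.3392.

Step 4 — take square root: d = √(1.3392) ≈ 1.1572.

d(x, mu) = √(1.3392) ≈ 1.1572


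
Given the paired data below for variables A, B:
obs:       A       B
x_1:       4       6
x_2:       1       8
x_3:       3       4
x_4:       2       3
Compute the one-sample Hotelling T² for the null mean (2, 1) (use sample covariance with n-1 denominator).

Step 1 — sample mean vector:
  mean(A) = (4 + 1 + 3 + 2) / 4 = 10/4 = 2.5
  mean(B) = (6 + 8 + 4 + 3) / 4 = 21/4 = 5.25
  x̄ = (2.5, 5.25),  deviation x̄ - mu_0 = (2.5, 5.25) - (2, 1) = (0.5, 4.25).

Step 2 — sample covariance matrix, S[i,j] = (1/(n-1)) · Σ_k (x_{k,i} - mean_i) · (x_{k,j} - mean_j), divisor n-1 = 3:
  S[A,A] = ((1.5)·(1.5) + (-1.5)·(-1.5) + (0.5)·(0.5) + (-0.5)·(-0.5)) / 3 = 5/3 = 1.6667
  S[A,B] = ((1.5)·(0.75) + (-1.5)·(2.75) + (0.5)·(-1.25) + (-0.5)·(-2.25)) / 3 = -2.5/3 = -0.8333
  S[B,B] = ((0.75)·(0.75) + (2.75)·(2.75) + (-1.25)·(-1.25) + (-2.25)·(-2.25)) / 3 = 14.75/3 = 4.9167
  S = [[1.6667, -0.8333],
 [-0.8333, 4.9167]].

Step 3 — invert S. det(S) = 1.6667·4.9167 - (-0.8333)² = 7.5.
  S^{-1} = (1/det) · [[d, -b], [-b, a]] = [[0.6556, 0.1111],
 [0.1111, 0.2222]].

Step 4 — quadratic form (x̄ - mu_0)^T · S^{-1} · (x̄ - mu_0):
  S^{-1} · (x̄ - mu_0) = (0.8, 1),
  (x̄ - mu_0)^T · [...] = (0.5)·(0.8) + (4.25)·(1) = 4.65.

Step 5 — scale by n: T² = 4 · 4.65 = 18.6.

T² ≈ 18.6


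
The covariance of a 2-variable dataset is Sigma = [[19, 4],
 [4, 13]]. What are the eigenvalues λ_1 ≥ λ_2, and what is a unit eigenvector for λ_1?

Step 1 — characteristic polynomial of 2×2 Sigma:
  det(Sigma - λI) = λ² - trace · λ + det = 0.
  trace = 19 + 13 = 32, det = 19·13 - (4)² = 231.
Step 2 — discriminant:
  Δ = trace² - 4·det = 1024 - 924 = 100.
Step 3 — eigenvalues:
  λ = (trace ± √Δ)/2 = (32 ± 10)/2,
  λ_1 = 21,  λ_2 = 11.

Step 4 — unit eigenvector for λ_1: solve (Sigma - λ_1 I)v = 0. First row:
  (19 - 21)·v_x + (4)·v_y = 0, i.e. (-2)·v_x + (4)·v_y = 0,
  so v ∝ (b, λ_1 - a) = (4, 2) = u.
  ||u|| = √((4)² + (2)²) = √(20) ≈ 4.4721,
  v_1 = u/||u|| ≈ (0.8944, 0.4472) (||v_1|| = 1).

λ_1 = 21,  λ_2 = 11;  v_1 ≈ (0.8944, 0.4472)


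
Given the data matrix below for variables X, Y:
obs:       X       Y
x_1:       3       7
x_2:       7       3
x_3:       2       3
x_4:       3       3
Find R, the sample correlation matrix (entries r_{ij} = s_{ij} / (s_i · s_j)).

Step 1 — column means:
  mean(X) = (3 + 7 + 2 + 3) / 4 = 15/4 = 3.75
  mean(Y) = (7 + 3 + 3 + 3) / 4 = 16/4 = 4

Step 2 — sample variances and covariances s[i,j] = (1/(n-1)) · Σ_k (x_{k,i} - mean_i) · (x_{k,j} - mean_j), with n-1 = 3:
  s[X,X] = ((-0.75)·(-0.75) + (3.25)·(3.25) + (-1.75)·(-1.75) + (-0.75)·(-0.75)) / 3 = 14.75/3 = 4.9167
  s[X,Y] = ((-0.75)·(3) + (3.25)·(-1) + (-1.75)·(-1) + (-0.75)·(-1)) / 3 = -3/3 = -1
  s[Y,Y] = ((3)·(3) + (-1)·(-1) + (-1)·(-1) + (-1)·(-1)) / 3 = 12/3 = 4
  Sample standard deviations s_i = √(s[i,i]):
  s(X) = √(4.9167) = 2.2174
  s(Y) = √(4) = 2

Step 3 — r_{ij} = s_{ij} / (s_i · s_j):
  r[X,X] = 1 (diagonal).
  r[X,Y] = -1 / (2.2174 · 2) = -1 / 4.4347 = -0.2255
  r[Y,Y] = 1 (diagonal).

R is symmetric with unit diagonal. Assembling:

R = [[1, -0.2255],
 [-0.2255, 1]]


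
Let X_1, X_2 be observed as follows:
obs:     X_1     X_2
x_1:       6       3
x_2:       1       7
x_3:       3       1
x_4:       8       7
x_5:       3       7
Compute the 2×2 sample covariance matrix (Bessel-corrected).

Step 1 — column means:
  mean(X_1) = (6 + 1 + 3 + 8 + 3) / 5 = 21/5 = 4.2
  mean(X_2) = (3 + 7 + 1 + 7 + 7) / 5 = 25/5 = 5

Step 2 — sample covariance S[i,j] = (1/(n-1)) · Σ_k (x_{k,i} - mean_i) · (x_{k,j} - mean_j), with n-1 = 4.
  S[X_1,X_1] = ((1.8)·(1.8) + (-3.2)·(-3.2) + (-1.2)·(-1.2) + (3.8)·(3.8) + (-1.2)·(-1.2)) / 4 = 30.8/4 = 7.7
  S[X_1,X_2] = ((1.8)·(-2) + (-3.2)·(2) + (-1.2)·(-4) + (3.8)·(2) + (-1.2)·(2)) / 4 = 0/4 = 0
  S[X_2,X_2] = ((-2)·(-2) + (2)·(2) + (-4)·(-4) + (2)·(2) + (2)·(2)) / 4 = 32/4 = 8

S is symmetric (S[j,i] = S[i,j]). Assembling:

S = [[7.7, 0],
 [0, 8]]


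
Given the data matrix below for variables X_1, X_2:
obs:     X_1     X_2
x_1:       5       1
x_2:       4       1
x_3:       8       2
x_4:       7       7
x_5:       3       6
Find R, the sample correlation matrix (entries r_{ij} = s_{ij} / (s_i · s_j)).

Step 1 — column means:
  mean(X_1) = (5 + 4 + 8 + 7 + 3) / 5 = 27/5 = 5.4
  mean(X_2) = (1 + 1 + 2 + 7 + 6) / 5 = 17/5 = 3.4

Step 2 — sample variances and covariances s[i,j] = (1/(n-1)) · Σ_k (x_{k,i} - mean_i) · (x_{k,j} - mean_j), with n-1 = 4:
  s[X_1,X_1] = ((-0.4)·(-0.4) + (-1.4)·(-1.4) + (2.6)·(2.6) + (1.6)·(1.6) + (-2.4)·(-2.4)) / 4 = 17.2/4 = 4.3
  s[X_1,X_2] = ((-0.4)·(-2.4) + (-1.4)·(-2.4) + (2.6)·(-1.4) + (1.6)·(3.6) + (-2.4)·(2.6)) / 4 = 0.2/4 = 0.05
  s[X_2,X_2] = ((-2.4)·(-2.4) + (-2.4)·(-2.4) + (-1.4)·(-1.4) + (3.6)·(3.6) + (2.6)·(2.6)) / 4 = 33.2/4 = 8.3
  Sample standard deviations s_i = √(s[i,i]):
  s(X_1) = √(4.3) = 2.0736
  s(X_2) = √(8.3) = 2.881

Step 3 — r_{ij} = s_{ij} / (s_i · s_j):
  r[X_1,X_1] = 1 (diagonal).
  r[X_1,X_2] = 0.05 / (2.0736 · 2.881) = 0.05 / 5.9741 = 0.0084
  r[X_2,X_2] = 1 (diagonal).

R is symmetric with unit diagonal. Assembling:

R = [[1, 0.0084],
 [0.0084, 1]]


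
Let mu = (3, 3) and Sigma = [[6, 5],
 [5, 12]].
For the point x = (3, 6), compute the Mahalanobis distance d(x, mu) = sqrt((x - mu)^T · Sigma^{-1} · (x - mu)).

Step 1 — centre the observation: (x - mu) = (0, 3).

Step 2 — invert Sigma. det(Sigma) = 6·12 - (5)² = 47.
  Sigma^{-1} = (1/det) · [[d, -b], [-b, a]] = [[0.2553, -0.1064],
 [-0.1064, 0.1277]].

Step 3 — form the quadratic (x - mu)^T · Sigma^{-1} · (x - mu):
  Sigma^{-1} · (x - mu) = (-0.3191, 0.383).
  (x - mu)^T · [Sigma^{-1} · (x - mu)] = (0)·(-0.3191) + (3)·(0.383) = 1.1489.

Step 4 — take square root: d = √(1.1489) ≈ 1.0719.

d(x, mu) = √(1.1489) ≈ 1.0719


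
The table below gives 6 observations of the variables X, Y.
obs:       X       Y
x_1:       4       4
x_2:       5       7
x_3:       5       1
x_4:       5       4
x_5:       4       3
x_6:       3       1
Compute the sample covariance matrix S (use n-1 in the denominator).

Step 1 — column means:
  mean(X) = (4 + 5 + 5 + 5 + 4 + 3) / 6 = 26/6 = 4.3333
  mean(Y) = (4 + 7 + 1 + 4 + 3 + 1) / 6 = 20/6 = 3.3333

Step 2 — sample covariance S[i,j] = (1/(n-1)) · Σ_k (x_{k,i} - mean_i) · (x_{k,j} - mean_j), with n-1 = 5.
  S[X,X] = ((-0.3333)·(-0.3333) + (0.6667)·(0.6667) + (0.6667)·(0.6667) + (0.6667)·(0.6667) + (-0.3333)·(-0.3333) + (-1.3333)·(-1.3333)) / 5 = 3.3333/5 = 0.6667
  S[X,Y] = ((-0.3333)·(0.6667) + (0.6667)·(3.6667) + (0.6667)·(-2.3333) + (0.6667)·(0.6667) + (-0.3333)·(-0.3333) + (-1.3333)·(-2.3333)) / 5 = 4.3333/5 = 0.8667
  S[Y,Y] = ((0.6667)·(0.6667) + (3.6667)·(3.6667) + (-2.3333)·(-2.3333) + (0.6667)·(0.6667) + (-0.3333)·(-0.3333) + (-2.3333)·(-2.3333)) / 5 = 25.3333/5 = 5.0667

S is symmetric (S[j,i] = S[i,j]). Assembling:

S = [[0.6667, 0.8667],
 [0.8667, 5.0667]]


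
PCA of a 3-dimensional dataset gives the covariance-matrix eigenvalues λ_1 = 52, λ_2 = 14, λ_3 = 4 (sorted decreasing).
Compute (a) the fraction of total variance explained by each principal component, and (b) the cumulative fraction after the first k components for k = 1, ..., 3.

Step 1 — total variance = trace(Sigma) = Σ λ_i = 52 + 14 + 4 = 70.

Step 2 — fraction explained by component i = λ_i / Σ λ:
  PC1: 52/70 = 0.7429
  PC2: 14/70 = 0.2
  PC3: 4/70 = 0.0571

Step 3 — cumulative fraction after k components = (λ_1 + ... + λ_k) / Σ λ:
  k = 1: 52/70 = 0.7429
  k = 2: (52 + 14)/70 = 66/70 = 0.9429
  k = 3: (52 + 14 + 4)/70 = 70/70 = 1

Summary (fraction, with percent):

explained: PC1 0.7429 (74.29%), PC2 0.2 (20%), PC3 0.0571 (5.71%);  cumulative: 0.7429, 0.9429, 1


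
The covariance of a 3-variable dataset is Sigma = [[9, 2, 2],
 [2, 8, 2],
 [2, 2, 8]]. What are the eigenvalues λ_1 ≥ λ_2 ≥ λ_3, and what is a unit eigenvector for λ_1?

Step 1 — characteristic polynomial p(λ) = det(λI - Sigma) = λ³ - tr·λ² + c_1·λ - det, where tr = trace, c_1 = sum of the principal 2×2 minors, det = det(Sigma):
  tr = 9 + 8 + 8 = 25,
  c_1 = (9·8 - (2)²) + (9·8 - (2)²) + (8·8 - (2)²) = 68 + 68 + 60 = 196,
  det = 9·(8·8 - (2)²) - (2)·((2)·8 - (2)·(2)) + (2)·((2)·(2) - 8·(2)) = 9·(60) - (2)·(12) + (2)·(-12) = 492.
  So p(λ) = λ³ - 25λ² + 196λ - 492.
Step 2 — look for an integer root (rational root theorem: any rational root is an integer divisor of 492). Testing λ = 6:
  p(6) = 216 - 900 + 1176 - 492 = 0  ✓
  Dividing out (λ - 6): p(λ) = (λ - 6)(λ² - 19λ + 82).
Step 3 — remaining eigenvalues from the quadratic λ² - 19λ + 82 = 0:
  Δ = 19² - 4·82 = 361 - 328 = 33,  λ = (19 ± √33)/2 = (19 ± 5.7446)/2 ≈ 12.3723 or 6.6277.
  Sorted: λ_1 = 12.3723,  λ_2 = 6.6277,  λ_3 = 6  (check: sum = 25 = tr ✓).

Step 4 — unit eigenvector for λ_1 ≈ 12.3723: v spans the null space of (Sigma - λ_1 I), whose rows are
  r_1 = (-3.3723, 2, 2),  r_2 = (2, -4.3723, 2),  r_3 = (2, 2, -4.3723).
  v is orthogonal to every row, so take v ∝ r_1 × r_2 = ((2)·(2) - (2)·(-4.3723), (2)·(2) - (-3.3723)·(2), (-3.3723)·(-4.3723) - (2)·(2)) ≈ (12.7446, 10.7446, 10.7446).
  Let u = (12.7446, 10.7446, 10.7446).
  ||u|| = √((12.7446)² + (10.7446)² + (10.7446)²) = √(393.3151) ≈ 19.8322,  v_1 = u/||u|| ≈ (0.6426, 0.5418, 0.5418) (||v_1|| = 1).

λ_1 = 12.3723,  λ_2 = 6.6277,  λ_3 = 6;  v_1 ≈ (0.6426, 0.5418, 0.5418)


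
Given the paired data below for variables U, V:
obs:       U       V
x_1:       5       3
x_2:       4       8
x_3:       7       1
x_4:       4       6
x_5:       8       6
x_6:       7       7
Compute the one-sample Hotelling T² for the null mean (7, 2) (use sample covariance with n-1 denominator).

Step 1 — sample mean vector:
  mean(U) = (5 + 4 + 7 + 4 + 8 + 7) / 6 = 35/6 = 5.8333
  mean(V) = (3 + 8 + 1 + 6 + 6 + 7) / 6 = 31/6 = 5.1667
  x̄ = (5.8333, 5.1667),  deviation x̄ - mu_0 = (5.8333, 5.1667) - (7, 2) = (-1.1667, 3.1667).

Step 2 — sample covariance matrix, S[i,j] = (1/(n-1)) · Σ_k (x_{k,i} - mean_i) · (x_{k,j} - mean_j), divisor n-1 = 5:
  S[U,U] = ((-0.8333)·(-0.8333) + (-1.8333)·(-1.8333) + (1.1667)·(1.1667) + (-1.8333)·(-1.8333) + (2.1667)·(2.1667) + (1.1667)·(1.1667)) / 5 = 14.8333/5 = 2.9667
  S[U,V] = ((-0.8333)·(-2.1667) + (-1.8333)·(2.8333) + (1.1667)·(-4.1667) + (-1.8333)·(0.8333) + (2.1667)·(0.8333) + (1.1667)·(1.8333)) / 5 = -5.8333/5 = -1.1667
  S[V,V] = ((-2.1667)·(-2.1667) + (2.8333)·(2.8333) + (-4.1667)·(-4.1667) + (0.8333)·(0.8333) + (0.8333)·(0.8333) + (1.8333)·(1.8333)) / 5 = 34.8333/5 = 6.9667
  S = [[2.9667, -1.1667],
 [-1.1667, 6.9667]].

Step 3 — invert S. det(S) = 2.9667·6.9667 - (-1.1667)² = 19.3067.
  S^{-1} = (1/det) · [[d, -b], [-b, a]] = [[0.3608, 0.0604],
 [0.0604, 0.1537]].

Step 4 — quadratic form (x̄ - mu_0)^T · S^{-1} · (x̄ - mu_0):
  S^{-1} · (x̄ - mu_0) = (-0.2296, 0.4161),
  (x̄ - mu_0)^T · [...] = (-1.1667)·(-0.2296) + (3.1667)·(0.4161) = 1.5855.

Step 5 — scale by n: T² = 6 · 1.5855 = 9.5131.

T² ≈ 9.5131


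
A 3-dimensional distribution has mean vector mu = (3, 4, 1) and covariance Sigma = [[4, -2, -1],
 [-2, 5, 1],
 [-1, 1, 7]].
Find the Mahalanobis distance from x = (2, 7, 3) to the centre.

Step 1 — centre the observation: (x - mu) = (-1, 3, 2).

Step 2 — invert Sigma (cofactor / det for 3×3, or solve directly):
  Sigma^{-1} = [[0.3178, 0.1215, 0.028],
 [0.1215, 0.2523, -0.0187],
 [0.028, -0.0187, 0.1495]].

Step 3 — form the quadratic (x - mu)^T · Sigma^{-1} · (x - mu):
  Sigma^{-1} · (x - mu) = (0.1028, 0.5981, 0.215).
  (x - mu)^T · [Sigma^{-1} · (x - mu)] = (-1)·(0.1028) + (3)·(0.5981) + (2)·(0.215) = 2.1215.

Step 4 — take square root: d = √(2.1215) ≈ 1.4565.

d(x, mu) = √(2.1215) ≈ 1.4565


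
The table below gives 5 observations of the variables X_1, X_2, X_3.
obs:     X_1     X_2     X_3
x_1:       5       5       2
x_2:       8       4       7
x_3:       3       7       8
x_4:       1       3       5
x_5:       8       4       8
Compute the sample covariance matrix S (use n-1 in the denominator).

Step 1 — column means:
  mean(X_1) = (5 + 8 + 3 + 1 + 8) / 5 = 25/5 = 5
  mean(X_2) = (5 + 4 + 7 + 3 + 4) / 5 = 23/5 = 4.6
  mean(X_3) = (2 + 7 + 8 + 5 + 8) / 5 = 30/5 = 6

Step 2 — sample covariance S[i,j] = (1/(n-1)) · Σ_k (x_{k,i} - mean_i) · (x_{k,j} - mean_j), with n-1 = 4.
  S[X_1,X_1] = ((0)·(0) + (3)·(3) + (-2)·(-2) + (-4)·(-4) + (3)·(3)) / 4 = 38/4 = 9.5
  S[X_1,X_2] = ((0)·(0.4) + (3)·(-0.6) + (-2)·(2.4) + (-4)·(-1.6) + (3)·(-0.6)) / 4 = -2/4 = -0.5
  S[X_1,X_3] = ((0)·(-4) + (3)·(1) + (-2)·(2) + (-4)·(-1) + (3)·(2)) / 4 = 9/4 = 2.25
  S[X_2,X_2] = ((0.4)·(0.4) + (-0.6)·(-0.6) + (2.4)·(2.4) + (-1.6)·(-1.6) + (-0.6)·(-0.6)) / 4 = 9.2/4 = 2.3
  S[X_2,X_3] = ((0.4)·(-4) + (-0.6)·(1) + (2.4)·(2) + (-1.6)·(-1) + (-0.6)·(2)) / 4 = 3/4 = 0.75
  S[X_3,X_3] = ((-4)·(-4) + (1)·(1) + (2)·(2) + (-1)·(-1) + (2)·(2)) / 4 = 26/4 = 6.5

S is symmetric (S[j,i] = S[i,j]). Assembling:

S = [[9.5, -0.5, 2.25],
 [-0.5, 2.3, 0.75],
 [2.25, 0.75, 6.5]]


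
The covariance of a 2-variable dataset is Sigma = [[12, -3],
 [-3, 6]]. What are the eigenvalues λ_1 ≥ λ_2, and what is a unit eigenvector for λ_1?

Step 1 — characteristic polynomial of 2×2 Sigma:
  det(Sigma - λI) = λ² - trace · λ + det = 0.
  trace = 12 + 6 = 18, det = 12·6 - (-3)² = 63.
Step 2 — discriminant:
  Δ = trace² - 4·det = 324 - 252 = 72.
Step 3 — eigenvalues:
  λ = (trace ± √Δ)/2 = (18 ± 8.4853)/2,
  λ_1 = 13.2426,  λ_2 = 4.7574.

Step 4 — unit eigenvector for λ_1: solve (Sigma - λ_1 I)v = 0. First row:
  (12 - 13.2426)·v_x + (-3)·v_y = 0, i.e. (-1.2426)·v_x + (-3)·v_y = 0,
  so v ∝ (b, λ_1 - a) = (-3, 1.2426); multiply by -1 so the first entry is positive: u = (3, -1.2426).
  ||u|| = √((3)² + (-1.2426)²) = √(10.5442) ≈ 3.2472,
  v_1 = u/||u|| ≈ (0.9239, -0.3827) (||v_1|| = 1).

λ_1 = 13.2426,  λ_2 = 4.7574;  v_1 ≈ (0.9239, -0.3827)


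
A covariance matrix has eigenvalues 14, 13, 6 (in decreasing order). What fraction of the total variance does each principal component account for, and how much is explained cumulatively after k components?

Step 1 — total variance = trace(Sigma) = Σ λ_i = 14 + 13 + 6 = 33.

Step 2 — fraction explained by component i = λ_i / Σ λ:
  PC1: 14/33 = 0.4242
  PC2: 13/33 = 0.3939
  PC3: 6/33 = 0.1818

Step 3 — cumulative fraction after k components = (λ_1 + ... + λ_k) / Σ λ:
  k = 1: 14/33 = 0.4242
  k = 2: (14 + 13)/33 = 27/33 = 0.8182
  k = 3: (14 + 13 + 6)/33 = 33/33 = 1

Summary (fraction, with percent):

explained: PC1 0.4242 (42.42%), PC2 0.3939 (39.39%), PC3 0.1818 (18.18%);  cumulative: 0.4242, 0.8182, 1


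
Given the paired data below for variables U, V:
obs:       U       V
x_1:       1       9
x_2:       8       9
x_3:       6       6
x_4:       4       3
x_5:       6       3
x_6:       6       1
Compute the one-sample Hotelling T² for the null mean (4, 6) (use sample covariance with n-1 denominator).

Step 1 — sample mean vector:
  mean(U) = (1 + 8 + 6 + 4 + 6 + 6) / 6 = 31/6 = 5.1667
  mean(V) = (9 + 9 + 6 + 3 + 3 + 1) / 6 = 31/6 = 5.1667
  x̄ = (5.1667, 5.1667),  deviation x̄ - mu_0 = (5.1667, 5.1667) - (4, 6) = (1.1667, -0.8333).

Step 2 — sample covariance matrix, S[i,j] = (1/(n-1)) · Σ_k (x_{k,i} - mean_i) · (x_{k,j} - mean_j), divisor n-1 = 5:
  S[U,U] = ((-4.1667)·(-4.1667) + (2.8333)·(2.8333) + (0.8333)·(0.8333) + (-1.1667)·(-1.1667) + (0.8333)·(0.8333) + (0.8333)·(0.8333)) / 5 = 28.8333/5 = 5.7667
  S[U,V] = ((-4.1667)·(3.8333) + (2.8333)·(3.8333) + (0.8333)·(0.8333) + (-1.1667)·(-2.1667) + (0.8333)·(-2.1667) + (0.8333)·(-4.1667)) / 5 = -7.1667/5 = -1.4333
  S[V,V] = ((3.8333)·(3.8333) + (3.8333)·(3.8333) + (0.8333)·(0.8333) + (-2.1667)·(-2.1667) + (-2.1667)·(-2.1667) + (-4.1667)·(-4.1667)) / 5 = 56.8333/5 = 11.3667
  S = [[5.7667, -1.4333],
 [-1.4333, 11.3667]].

Step 3 — invert S. det(S) = 5.7667·11.3667 - (-1.4333)² = 63.4933.
  S^{-1} = (1/det) · [[d, -b], [-b, a]] = [[0.179, 0.0226],
 [0.0226, 0.0908]].

Step 4 — quadratic form (x̄ - mu_0)^T · S^{-1} · (x̄ - mu_0):
  S^{-1} · (x̄ - mu_0) = (0.19, -0.0493),
  (x̄ - mu_0)^T · [...] = (1.1667)·(0.19) + (-0.8333)·(-0.0493) = 0.2628.

Step 5 — scale by n: T² = 6 · 0.2628 = 1.5771.

T² ≈ 1.5771


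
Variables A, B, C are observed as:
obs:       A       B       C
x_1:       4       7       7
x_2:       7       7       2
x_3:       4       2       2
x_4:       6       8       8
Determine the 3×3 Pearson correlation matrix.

Step 1 — column means:
  mean(A) = (4 + 7 + 4 + 6) / 4 = 21/4 = 5.25
  mean(B) = (7 + 7 + 2 + 8) / 4 = 24/4 = 6
  mean(C) = (7 + 2 + 2 + 8) / 4 = 19/4 = 4.75

Step 2 — sample variances and covariances s[i,j] = (1/(n-1)) · Σ_k (x_{k,i} - mean_i) · (x_{k,j} - mean_j), with n-1 = 3:
  s[A,A] = ((-1.25)·(-1.25) + (1.75)·(1.75) + (-1.25)·(-1.25) + (0.75)·(0.75)) / 3 = 6.75/3 = 2.25
  s[A,B] = ((-1.25)·(1) + (1.75)·(1) + (-1.25)·(-4) + (0.75)·(2)) / 3 = 7/3 = 2.3333
  s[A,C] = ((-1.25)·(2.25) + (1.75)·(-2.75) + (-1.25)·(-2.75) + (0.75)·(3.25)) / 3 = -1.75/3 = -0.5833
  s[B,B] = ((1)·(1) + (1)·(1) + (-4)·(-4) + (2)·(2)) / 3 = 22/3 = 7.3333
  s[B,C] = ((1)·(2.25) + (1)·(-2.75) + (-4)·(-2.75) + (2)·(3.25)) / 3 = 17/3 = 5.6667
  s[C,C] = ((2.25)·(2.25) + (-2.75)·(-2.75) + (-2.75)·(-2.75) + (3.25)·(3.25)) / 3 = 30.75/3 = 10.25
  Sample standard deviations s_i = √(s[i,i]):
  s(A) = √(2.25) = 1.5
  s(B) = √(7.3333) = 2.708
  s(C) = √(10.25) = 3.2016

Step 3 — r_{ij} = s_{ij} / (s_i · s_j):
  r[A,A] = 1 (diagonal).
  r[A,B] = 2.3333 / (1.5 · 2.708) = 2.3333 / 4.062 = 0.5744
  r[A,C] = -0.5833 / (1.5 · 3.2016) = -0.5833 / 4.8023 = -0.1215
  r[B,B] = 1 (diagonal).
  r[B,C] = 5.6667 / (2.708 · 3.2016) = 5.6667 / 8.6699 = 0.6536
  r[C,C] = 1 (diagonal).

R is symmetric with unit diagonal. Assembling:

R = [[1, 0.5744, -0.1215],
 [0.5744, 1, 0.6536],
 [-0.1215, 0.6536, 1]]


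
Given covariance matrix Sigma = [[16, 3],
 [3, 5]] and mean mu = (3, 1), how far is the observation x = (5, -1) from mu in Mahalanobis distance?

Step 1 — centre the observation: (x - mu) = (2, -2).

Step 2 — invert Sigma. det(Sigma) = 16·5 - (3)² = 71.
  Sigma^{-1} = (1/det) · [[d, -b], [-b, a]] = [[0.0704, -0.0423],
 [-0.0423, 0.2254]].

Step 3 — form the quadratic (x - mu)^T · Sigma^{-1} · (x - mu):
  Sigma^{-1} · (x - mu) = (0.2254, -0.5352).
  (x - mu)^T · [Sigma^{-1} · (x - mu)] = (2)·(0.2254) + (-2)·(-0.5352) = 1.5211.

Step 4 — take square root: d = √(1.5211) ≈ 1.2333.

d(x, mu) = √(1.5211) ≈ 1.2333


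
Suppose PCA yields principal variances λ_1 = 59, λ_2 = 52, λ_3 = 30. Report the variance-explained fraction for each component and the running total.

Step 1 — total variance = trace(Sigma) = Σ λ_i = 59 + 52 + 30 = 141.

Step 2 — fraction explained by component i = λ_i / Σ λ:
  PC1: 59/141 = 0.4184
  PC2: 52/141 = 0.3688
  PC3: 30/141 = 0.2128

Step 3 — cumulative fraction after k components = (λ_1 + ... + λ_k) / Σ λ:
  k = 1: 59/141 = 0.4184
  k = 2: (59 + 52)/141 = 111/141 = 0.7872
  k = 3: (59 + 52 + 30)/141 = 141/141 = 1

Summary (fraction, with percent):

explained: PC1 0.4184 (41.84%), PC2 0.3688 (36.88%), PC3 0.2128 (21.28%);  cumulative: 0.4184, 0.7872, 1


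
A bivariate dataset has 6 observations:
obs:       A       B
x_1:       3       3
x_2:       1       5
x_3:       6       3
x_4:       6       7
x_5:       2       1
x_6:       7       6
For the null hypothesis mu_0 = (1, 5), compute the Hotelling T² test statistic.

Step 1 — sample mean vector:
  mean(A) = (3 + 1 + 6 + 6 + 2 + 7) / 6 = 25/6 = 4.1667
  mean(B) = (3 + 5 + 3 + 7 + 1 + 6) / 6 = 25/6 = 4.1667
  x̄ = (4.1667, 4.1667),  deviation x̄ - mu_0 = (4.1667, 4.1667) - (1, 5) = (3.1667, -0.8333).

Step 2 — sample covariance matrix, S[i,j] = (1/(n-1)) · Σ_k (x_{k,i} - mean_i) · (x_{k,j} - mean_j), divisor n-1 = 5:
  S[A,A] = ((-1.1667)·(-1.1667) + (-3.1667)·(-3.1667) + (1.8333)·(1.8333) + (1.8333)·(1.8333) + (-2.1667)·(-2.1667) + (2.8333)·(2.8333)) / 5 = 30.8333/5 = 6.1667
  S[A,B] = ((-1.1667)·(-1.1667) + (-3.1667)·(0.8333) + (1.8333)·(-1.1667) + (1.8333)·(2.8333) + (-2.1667)·(-3.1667) + (2.8333)·(1.8333)) / 5 = 13.8333/5 = 2.7667
  S[B,B] = ((-1.1667)·(-1.1667) + (0.8333)·(0.8333) + (-1.1667)·(-1.1667) + (2.8333)·(2.8333) + (-3.1667)·(-3.1667) + (1.8333)·(1.8333)) / 5 = 24.8333/5 = 4.9667
  S = [[6.1667, 2.7667],
 [2.7667, 4.9667]].

Step 3 — invert S. det(S) = 6.1667·4.9667 - (2.7667)² = 22.9733.
  S^{-1} = (1/det) · [[d, -b], [-b, a]] = [[0.2162, -0.1204],
 [-0.1204, 0.2684]].

Step 4 — quadratic form (x̄ - mu_0)^T · S^{-1} · (x̄ - mu_0):
  S^{-1} · (x̄ - mu_0) = (0.785, -0.605),
  (x̄ - mu_0)^T · [...] = (3.1667)·(0.785) + (-0.8333)·(-0.605) = 2.9899.

Step 5 — scale by n: T² = 6 · 2.9899 = 17.9396.

T² ≈ 17.9396


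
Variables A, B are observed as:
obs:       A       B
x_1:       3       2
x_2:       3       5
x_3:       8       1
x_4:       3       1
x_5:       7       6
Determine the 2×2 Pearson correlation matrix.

Step 1 — column means:
  mean(A) = (3 + 3 + 8 + 3 + 7) / 5 = 24/5 = 4.8
  mean(B) = (2 + 5 + 1 + 1 + 6) / 5 = 15/5 = 3

Step 2 — sample variances and covariances s[i,j] = (1/(n-1)) · Σ_k (x_{k,i} - mean_i) · (x_{k,j} - mean_j), with n-1 = 4:
  s[A,A] = ((-1.8)·(-1.8) + (-1.8)·(-1.8) + (3.2)·(3.2) + (-1.8)·(-1.8) + (2.2)·(2.2)) / 4 = 24.8/4 = 6.2
  s[A,B] = ((-1.8)·(-1) + (-1.8)·(2) + (3.2)·(-2) + (-1.8)·(-2) + (2.2)·(3)) / 4 = 2/4 = 0.5
  s[B,B] = ((-1)·(-1) + (2)·(2) + (-2)·(-2) + (-2)·(-2) + (3)·(3)) / 4 = 22/4 = 5.5
  Sample standard deviations s_i = √(s[i,i]):
  s(A) = √(6.2) = 2.49
  s(B) = √(5.5) = 2.3452

Step 3 — r_{ij} = s_{ij} / (s_i · s_j):
  r[A,A] = 1 (diagonal).
  r[A,B] = 0.5 / (2.49 · 2.3452) = 0.5 / 5.8395 = 0.0856
  r[B,B] = 1 (diagonal).

R is symmetric with unit diagonal. Assembling:

R = [[1, 0.0856],
 [0.0856, 1]]


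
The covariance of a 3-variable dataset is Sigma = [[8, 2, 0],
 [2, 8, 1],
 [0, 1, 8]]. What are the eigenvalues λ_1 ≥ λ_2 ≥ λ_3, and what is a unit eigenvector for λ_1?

Step 1 — characteristic polynomial p(λ) = det(λI - Sigma) = λ³ - tr·λ² + c_1·λ - det, where tr = trace, c_1 = sum of the principal 2×2 minors, det = det(Sigma):
  tr = 8 + 8 + 8 = 24,
  c_1 = (8·8 - (2)²) + (8·8 - (0)²) + (8·8 - (1)²) = 60 + 64 + 63 = 187,
  det = 8·(8·8 - (1)²) - (2)·((2)·8 - (1)·(0)) + (0)·((2)·(1) - 8·(0)) = 8·(63) - (2)·(16) + (0)·(2) = 472.
  So p(λ) = λ³ - 24λ² + 187λ - 472.
Step 2 — look for an integer root (rational root theorem: any rational root is an integer divisor of 472). Testing λ = 8:
  p(8) = 512 - 1536 + 1496 - 472 = 0  ✓
  Dividing out (λ - 8): p(λ) = (λ - 8)(λ² - 16λ + 59).
Step 3 — remaining eigenvalues from the quadratic λ² - 16λ + 59 = 0:
  Δ = 16² - 4·59 = 256 - 236 = 20,  λ = (16 ± √20)/2 = (16 ± 4.4721)/2 ≈ 10.2361 or 5.7639.
  Sorted: λ_1 = 10.2361,  λ_2 = 8,  λ_3 = 5.7639  (check: sum = 24 = tr ✓).

Step 4 — unit eigenvector for λ_1 ≈ 10.2361: v spans the null space of (Sigma - λ_1 I), whose rows are
  r_1 = (-2.2361, 2, 0),  r_2 = (2, -2.2361, 1),  r_3 = (0, 1, -2.2361).
  v is orthogonal to every row, so take v ∝ r_1 × r_2 = ((2)·(1) - (0)·(-2.2361), (0)·(2) - (-2.2361)·(1), (-2.2361)·(-2.2361) - (2)·(2)) ≈ (2, 2.2361, 1).
  Let u = (2, 2.2361, 1).
  ||u|| = √((2)² + (2.2361)² + (1)²) = √(10) ≈ 3.1623,  v_1 = u/||u|| ≈ (0.6325, 0.7071, 0.3162) (||v_1|| = 1).

λ_1 = 10.2361,  λ_2 = 8,  λ_3 = 5.7639;  v_1 ≈ (0.6325, 0.7071, 0.3162)


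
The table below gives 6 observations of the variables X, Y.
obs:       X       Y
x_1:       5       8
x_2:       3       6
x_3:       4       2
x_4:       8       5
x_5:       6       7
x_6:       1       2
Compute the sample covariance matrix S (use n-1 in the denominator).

Step 1 — column means:
  mean(X) = (5 + 3 + 4 + 8 + 6 + 1) / 6 = 27/6 = 4.5
  mean(Y) = (8 + 6 + 2 + 5 + 7 + 2) / 6 = 30/6 = 5

Step 2 — sample covariance S[i,j] = (1/(n-1)) · Σ_k (x_{k,i} - mean_i) · (x_{k,j} - mean_j), with n-1 = 5.
  S[X,X] = ((0.5)·(0.5) + (-1.5)·(-1.5) + (-0.5)·(-0.5) + (3.5)·(3.5) + (1.5)·(1.5) + (-3.5)·(-3.5)) / 5 = 29.5/5 = 5.9
  S[X,Y] = ((0.5)·(3) + (-1.5)·(1) + (-0.5)·(-3) + (3.5)·(0) + (1.5)·(2) + (-3.5)·(-3)) / 5 = 15/5 = 3
  S[Y,Y] = ((3)·(3) + (1)·(1) + (-3)·(-3) + (0)·(0) + (2)·(2) + (-3)·(-3)) / 5 = 32/5 = 6.4

S is symmetric (S[j,i] = S[i,j]). Assembling:

S = [[5.9, 3],
 [3, 6.4]]


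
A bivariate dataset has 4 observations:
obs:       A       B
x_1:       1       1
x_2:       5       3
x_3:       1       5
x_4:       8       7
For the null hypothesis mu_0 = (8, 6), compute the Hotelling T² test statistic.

Step 1 — sample mean vector:
  mean(A) = (1 + 5 + 1 + 8) / 4 = 15/4 = 3.75
  mean(B) = (1 + 3 + 5 + 7) / 4 = 16/4 = 4
  x̄ = (3.75, 4),  deviation x̄ - mu_0 = (3.75, 4) - (8, 6) = (-4.25, -2).

Step 2 — sample covariance matrix, S[i,j] = (1/(n-1)) · Σ_k (x_{k,i} - mean_i) · (x_{k,j} - mean_j), divisor n-1 = 3:
  S[A,A] = ((-2.75)·(-2.75) + (1.25)·(1.25) + (-2.75)·(-2.75) + (4.25)·(4.25)) / 3 = 34.75/3 = 11.5833
  S[A,B] = ((-2.75)·(-3) + (1.25)·(-1) + (-2.75)·(1) + (4.25)·(3)) / 3 = 17/3 = 5.6667
  S[B,B] = ((-3)·(-3) + (-1)·(-1) + (1)·(1) + (3)·(3)) / 3 = 20/3 = 6.6667
  S = [[11.5833, 5.6667],
 [5.6667, 6.6667]].

Step 3 — invert S. det(S) = 11.5833·6.6667 - (5.6667)² = 45.1111.
  S^{-1} = (1/det) · [[d, -b], [-b, a]] = [[0.1478, -0.1256],
 [-0.1256, 0.2568]].

Step 4 — quadratic form (x̄ - mu_0)^T · S^{-1} · (x̄ - mu_0):
  S^{-1} · (x̄ - mu_0) = (-0.3768, 0.0203),
  (x̄ - mu_0)^T · [...] = (-4.25)·(-0.3768) + (-2)·(0.0203) = 1.561.

Step 5 — scale by n: T² = 4 · 1.561 = 6.2438.

T² ≈ 6.2438


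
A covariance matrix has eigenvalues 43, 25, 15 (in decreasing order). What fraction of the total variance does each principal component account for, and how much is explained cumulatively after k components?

Step 1 — total variance = trace(Sigma) = Σ λ_i = 43 + 25 + 15 = 83.

Step 2 — fraction explained by component i = λ_i / Σ λ:
  PC1: 43/83 = 0.5181
  PC2: 25/83 = 0.3012
  PC3: 15/83 = 0.1807

Step 3 — cumulative fraction after k components = (λ_1 + ... + λ_k) / Σ λ:
  k = 1: 43/83 = 0.5181
  k = 2: (43 + 25)/83 = 68/83 = 0.8193
  k = 3: (43 + 25 + 15)/83 = 83/83 = 1

Summary (fraction, with percent):

explained: PC1 0.5181 (51.81%), PC2 0.3012 (30.12%), PC3 0.1807 (18.07%);  cumulative: 0.5181, 0.8193, 1


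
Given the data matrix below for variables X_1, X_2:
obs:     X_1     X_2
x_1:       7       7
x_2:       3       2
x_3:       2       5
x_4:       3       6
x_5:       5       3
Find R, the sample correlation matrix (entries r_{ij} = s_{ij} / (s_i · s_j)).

Step 1 — column means:
  mean(X_1) = (7 + 3 + 2 + 3 + 5) / 5 = 20/5 = 4
  mean(X_2) = (7 + 2 + 5 + 6 + 3) / 5 = 23/5 = 4.6

Step 2 — sample variances and covariances s[i,j] = (1/(n-1)) · Σ_k (x_{k,i} - mean_i) · (x_{k,j} - mean_j), with n-1 = 4:
  s[X_1,X_1] = ((3)·(3) + (-1)·(-1) + (-2)·(-2) + (-1)·(-1) + (1)·(1)) / 4 = 16/4 = 4
  s[X_1,X_2] = ((3)·(2.4) + (-1)·(-2.6) + (-2)·(0.4) + (-1)·(1.4) + (1)·(-1.6)) / 4 = 6/4 = 1.5
  s[X_2,X_2] = ((2.4)·(2.4) + (-2.6)·(-2.6) + (0.4)·(0.4) + (1.4)·(1.4) + (-1.6)·(-1.6)) / 4 = 17.2/4 = 4.3
  Sample standard deviations s_i = √(s[i,i]):
  s(X_1) = √(4) = 2
  s(X_2) = √(4.3) = 2.0736

Step 3 — r_{ij} = s_{ij} / (s_i · s_j):
  r[X_1,X_1] = 1 (diagonal).
  r[X_1,X_2] = 1.5 / (2 · 2.0736) = 1.5 / 4.1473 = 0.3617
  r[X_2,X_2] = 1 (diagonal).

R is symmetric with unit diagonal. Assembling:

R = [[1, 0.3617],
 [0.3617, 1]]
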